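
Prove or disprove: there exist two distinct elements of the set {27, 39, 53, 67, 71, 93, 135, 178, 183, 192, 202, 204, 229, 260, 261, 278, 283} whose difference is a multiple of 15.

Both 27 and 192 leave remainder 12 on division by 15; their difference 165 = 11·15 is a multiple of 15.

Yes: 27 and 192.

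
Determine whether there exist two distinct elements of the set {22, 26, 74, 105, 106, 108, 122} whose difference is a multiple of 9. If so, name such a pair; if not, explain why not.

Residues mod 9: 22↦4, 26↦8, 74↦2, 105↦6, 106↦7, 108↦0, 122↦5.
All 7 residues are distinct, so no two elements differ by a multiple of 9.

No such pair exists.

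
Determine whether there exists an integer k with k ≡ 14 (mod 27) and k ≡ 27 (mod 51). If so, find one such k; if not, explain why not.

No such integer exists.

gcd(27, 51) = 3. If k ≡ 14 (mod 27) and k ≡ 27 (mod 51), then k ≡ 14 (mod 3) and k ≡ 27 (mod 3).
But 14 mod 3 = 2 while 27 mod 3 = 0, a contradiction.
Therefore no such k exists.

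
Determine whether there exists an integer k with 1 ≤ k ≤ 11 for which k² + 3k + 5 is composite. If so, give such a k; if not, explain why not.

At k = 7: 7² + 3·7 + 5 = 75 = 3·25, which is composite.

k = 7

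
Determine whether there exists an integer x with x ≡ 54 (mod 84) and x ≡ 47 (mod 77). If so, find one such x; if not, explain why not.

gcd(84, 77) = 7. A simultaneous solution exists iff 54 ≡ 47 (mod 7); here 54 mod 7 = 5 = 47 mod 7, so it does.
Put x = 54 + 84t, so we need 84t ≡ 70 (mod 77), equivalently (divide by 7) 12t ≡ 10 (mod 11).
12 ≡ 1 (mod 11), so this reads 1t ≡ 10 (mod 11). So t ≡ 10 (mod 11).
Then x = 54 + 84·10 = 894.
Indeed 894 ≡ 54 (mod 84) and 894 ≡ 47 (mod 77).

x = 894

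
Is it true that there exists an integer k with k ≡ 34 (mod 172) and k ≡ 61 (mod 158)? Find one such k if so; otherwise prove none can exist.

No, no such integer exists.

Both moduli are multiples of 2 = gcd(172, 158), so any solution would satisfy k ≡ 34 and k ≡ 61 modulo 2 simultaneously.
These are incompatible: 34 − 61 = -27 is not divisible by 2.
Therefore no such k exists.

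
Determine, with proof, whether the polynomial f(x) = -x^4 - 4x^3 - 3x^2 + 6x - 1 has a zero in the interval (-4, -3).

The endpoint values f(-4) = -73 and f(-3) = -19 are both negative. Claim: f(x) < 0 for every x in (-4, -3).
Shift to the endpoint -3: with x = -3 − u (0 < u < 1), one computes f(-3 − u) = -u^4 - 8u^3 - 21u^2 - 24u - 19.
The nonzero coefficients here are all negative, so for u > 0 every term is negative (or zero), and the constant term -19 is strictly negative.
So f is strictly negative on (-4, -3); no root exists in the interval.

No.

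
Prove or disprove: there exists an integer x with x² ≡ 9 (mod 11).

Take x = 3. Then 3² = 9, and since 0 ≤ 9 < 11 this is already reduced: 3² ≡ 9 (mod 11).

x = 3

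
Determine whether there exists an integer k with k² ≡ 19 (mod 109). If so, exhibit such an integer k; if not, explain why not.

No such integer exists.

Apply Euler's criterion with the prime 109: 19 is a quadratic residue iff 19^54 ≡ 1 (mod 109), and a non-residue iff it is ≡ −1.
Repeated squaring mod 109: 19^2 = 361 ≡ 34; 19^4 ≡ 34² = 1156 ≡ 66; 19^8 ≡ 66² = 4356 ≡ 105; 19^16 ≡ 105² = 11025 ≡ 16; 19^32 ≡ 16² = 256 ≡ 38.
Since 54 = 32 + 16 + 4 + 2, 19^54 ≡ 38 · 16 · 66 · 34; multiplying out mod 109: 38·16 = 608 ≡ 63, then 63·66 = 4158 ≡ 16, then 16·34 = 544 ≡ 108. Thus 19^54 ≡ 108 ≡ −1 (mod 109).
The value −1 means 19 is a non-residue modulo 109, so k² ≡ 19 (mod 109) is impossible.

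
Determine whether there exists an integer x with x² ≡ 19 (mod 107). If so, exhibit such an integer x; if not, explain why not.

x = 33 works: 33² = 1089, and 1089 − 19 = 1070 = 10·107.

x = 33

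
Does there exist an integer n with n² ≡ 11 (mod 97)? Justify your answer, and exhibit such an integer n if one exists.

Take n = 37. Then 37² = 1369 = 14·97 + 11, so 37² ≡ 11 (mod 97).

n = 37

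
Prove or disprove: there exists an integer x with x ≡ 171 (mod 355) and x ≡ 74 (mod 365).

No, no such integer exists.

gcd(355, 365) = 5. If x ≡ 171 (mod 355) and x ≡ 74 (mod 365), then x ≡ 171 (mod 5) and x ≡ 74 (mod 5).
However 171 ≡ 1 and 74 ≡ 4 (mod 5), and 1 ≠ 4.
So no integer satisfies both congruences.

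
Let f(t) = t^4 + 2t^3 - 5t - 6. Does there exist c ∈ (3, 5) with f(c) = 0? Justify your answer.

No such root exists.

The endpoint values f(3) = 114 and f(5) = 844 are both positive. Claim: f(t) > 0 for every t in (3, 5).
Substitute t = 3 + u, where 0 < u < 2 on the interval. Expanding, f(3 + u) = u^4 + 14u^3 + 72u^2 + 157u + 114.
All 5 nonzero coefficients of this polynomial in u are positive; hence for u > 0 the value is a sum of positive terms (the constant 114 among them).
So f is strictly positive on (3, 5); no root exists in the interval.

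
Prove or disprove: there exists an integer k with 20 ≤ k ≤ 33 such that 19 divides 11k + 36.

Scanning upward from k = 20 gives 256, 267, 278, 289, 300, 311, 322, 333, 344, 355, 366, 377, 388, none divisible by 19. k = 33 works, since 11·33 + 36 = 399 = 21·19.

k = 33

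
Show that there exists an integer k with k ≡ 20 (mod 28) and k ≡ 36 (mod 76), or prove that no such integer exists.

k = 188

The moduli are not coprime: gcd(28, 76) = 4. Compatibility requires 4 ∣ (36 − 20) = 16, which holds, so solutions exist.
The integers ≡ 20 (mod 28) are 20, 48, 76, 104, 132, 160, 188, …; their remainders mod 76 are 20, 48, 0, 28, 56, 8, 36, so k = 188 is the first that is ≡ 36 (mod 76).
Check: 188 mod 28 = 20, 188 mod 76 = 36. ✓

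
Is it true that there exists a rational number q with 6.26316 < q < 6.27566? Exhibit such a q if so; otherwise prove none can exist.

q = 69/11

Look for a denominator N such that an integer falls strictly between N·6.26316 and N·6.27566. N = 11 works: 11·6.26316 = 68.89476 < 69 < 69.03226 = 11·6.27566.
Hence 69/11 is a rational number with 6.26316 < 69/11 < 6.27566.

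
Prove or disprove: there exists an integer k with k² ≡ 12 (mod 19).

No, no such integer exists.

Squares mod 19 repeat after k = 9 (as (−k)² = k²); for k = 0..9 they are 0, 1, 4, 9, 16, 6, 17, 11, 7, 5.
So the quadratic residues mod 19 are {0, 1, 4, 5, 6, 7, 9, 11, 16, 17}, and 12 is not among them.
Hence no integer k has k² ≡ 12 (mod 19).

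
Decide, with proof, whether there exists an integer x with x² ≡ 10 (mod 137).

No such integer exists.

Apply Euler's criterion with the prime 137: 10 is a quadratic residue iff 10^68 ≡ 1 (mod 137), and a non-residue iff it is ≡ −1.
Squaring successively (mod 137): 10^2 = 100 ≡ 100; 10^4 ≡ 100² = 10000 ≡ 136; 10^8 ≡ 136² = 18496 ≡ 1; 10^16 ≡ 1² = 1 ≡ 1; 10^32 ≡ 1² = 1 ≡ 1; 10^64 ≡ 1² = 1 ≡ 1.
Since 68 = 64 + 4, 10^68 ≡ 1 · 136; multiplying out mod 137: 1·136 = 136 ≡ 136. Thus 10^68 ≡ 136 ≡ −1 (mod 137).
By Euler's criterion 10 is a quadratic non-residue mod 137: no x satisfies x² ≡ 10 (mod 137).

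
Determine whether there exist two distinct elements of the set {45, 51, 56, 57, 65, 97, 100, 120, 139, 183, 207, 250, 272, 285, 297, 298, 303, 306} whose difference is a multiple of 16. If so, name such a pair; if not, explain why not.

The pair (45, 285) works.

Both 45 and 285 leave remainder 13 on division by 16; their difference 240 = 15·16 is a multiple of 16.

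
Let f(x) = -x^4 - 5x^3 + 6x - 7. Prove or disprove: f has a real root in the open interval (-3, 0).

Yes, f has a root in the interval.

f(-3) = 29 and f(0) = -7, which have opposite signs.
f is continuous everywhere (it is a polynomial), in particular on [-3, 0].
By the Intermediate Value Theorem, f takes the value 0 somewhere in the open interval.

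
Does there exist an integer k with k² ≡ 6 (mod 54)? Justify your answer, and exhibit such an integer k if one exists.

No such integer exists.

Reduce modulo 9, which divides 54: we would need k² ≡ 6 (mod 9).
Squares mod 9 repeat after k = 4 (as (−k)² = k²); for k = 0..4 they are 0, 1, 4, 0, 7.
So the quadratic residues mod 9 are {0, 1, 4, 7}, and 6 is not among them.
Hence no integer k has k² ≡ 6 (mod 54).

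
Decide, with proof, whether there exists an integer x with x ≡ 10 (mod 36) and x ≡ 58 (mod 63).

No, no such integer exists.

Both moduli are multiples of 9 = gcd(36, 63), so any solution would satisfy x ≡ 10 and x ≡ 58 modulo 9 simultaneously.
But 10 mod 9 = 1 while 58 mod 9 = 4, a contradiction.
Therefore no such x exists.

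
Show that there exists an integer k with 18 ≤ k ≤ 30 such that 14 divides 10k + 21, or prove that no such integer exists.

No such integer k in that range exists.

At k = 18, 10·18 + 21 = 201 ≡ 5 (mod 14), and each step in k adds 10, giving residues 5, 1, 11, 7, 3, 13, 9, 5, 1, 11, 7, 3, 13 for k = 18, 19, …, 30.
Since 0 is absent from this list, 14 ∤ 10k + 21 for every k with 18 ≤ k ≤ 30.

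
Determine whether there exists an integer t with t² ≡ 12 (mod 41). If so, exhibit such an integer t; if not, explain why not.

No such integer exists.

41 is prime, so by Euler's criterion 12 is a square mod 41 iff 12^((41−1)/2) = 12^20 ≡ 1 (mod 41).
Squaring successively (mod 41): 12^2 = 144 ≡ 21; 12^4 ≡ 21² = 441 ≡ 31; 12^8 ≡ 31² = 961 ≡ 18; 12^16 ≡ 18² = 324 ≡ 37.
Since 20 = 16 + 4, 12^20 ≡ 37 · 31; multiplying out mod 41: 37·31 = 1147 ≡ 40. Thus 12^20 ≡ 40 ≡ −1 (mod 41).
By Euler's criterion 12 is a quadratic non-residue mod 41: no t satisfies t² ≡ 12 (mod 41).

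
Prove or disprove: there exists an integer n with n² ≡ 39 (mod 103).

Apply Euler's criterion with the prime 103: 39 is a quadratic residue iff 39^51 ≡ 1 (mod 103), and a non-residue iff it is ≡ −1.
Squaring successively (mod 103): 39^2 = 1521 ≡ 79; 39^4 ≡ 79² = 6241 ≡ 61; 39^8 ≡ 61² = 3721 ≡ 13; 39^16 ≡ 13² = 169 ≡ 66; 39^32 ≡ 66² = 4356 ≡ 30.
Since 51 = 32 + 16 + 2 + 1, 39^51 ≡ 30 · 66 · 79 · 39; multiplying out mod 103: 30·66 = 1980 ≡ 23, then 23·79 = 1817 ≡ 66, then 66·39 = 2574 ≡ 102. Thus 39^51 ≡ 102 ≡ −1 (mod 103).
By Euler's criterion 39 is a quadratic non-residue mod 103: no n satisfies n² ≡ 39 (mod 103).

There is no such integer.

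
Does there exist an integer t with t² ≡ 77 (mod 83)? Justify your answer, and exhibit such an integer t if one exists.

Take t = 49. Then 49² = 2401 = 28·83 + 77, so 49² ≡ 77 (mod 83).

t = 49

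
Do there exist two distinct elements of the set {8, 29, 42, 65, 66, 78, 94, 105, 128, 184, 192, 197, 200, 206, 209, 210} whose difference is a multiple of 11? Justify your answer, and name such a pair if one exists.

8 and 184 are such a pair.

8 mod 11 = 8 and 184 mod 11 = 8, so 184 − 8 = 176 = 16·11.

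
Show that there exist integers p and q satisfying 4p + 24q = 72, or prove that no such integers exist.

p = 0, q = 3

gcd(4, 24) = 4, and 4 divides 72, so integer solutions exist.
Dividing through by 4 reduces the equation to 1p + 6q = 18.
With a unit coefficient on p, (p, q) = (18, 0) is an immediate solution.
Shifting by a multiple of (6, −1) keeps it a solution: p = 18 − 3·6 = 0, q = 0 + 3·1 = 3.
Check: 4·0 + 24·3 = 0 + 72 = 72. ✓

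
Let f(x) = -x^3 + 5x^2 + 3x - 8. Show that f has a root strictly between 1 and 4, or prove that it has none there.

f(1) = -1 and f(4) = 20, which have opposite signs.
f is continuous everywhere (it is a polynomial), in particular on [1, 4].
By the Intermediate Value Theorem f must vanish at some point of (1, 4).

Such a root exists.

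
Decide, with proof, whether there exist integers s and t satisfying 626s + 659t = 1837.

s = 164, t = -153

Since gcd(626, 659) = 1, every integer is an integer combination of 626 and 659.
Euclidean algorithm: 659 = 1·626 + 33, 626 = 18·33 + 32, 33 = 1·32 + 1, 32 = 32·1 + 0.
Unwinding: 1 = 33 − 1·32 = 33 − (626 − 18·33) = −626 + 19·33 = −626 + 19·(659 − 1·626) = 19·659 − 20·626, i.e. 626·(-20) + 659·19 = 1.
Scaling by 1837 gives the particular solution (s, t) = (-36740, 34903).
Adding 56·659 to s and subtracting 56·626 from t gives the tidier solution (164, -153).
Indeed 626·164 + 659·(-153) = 102664 − 100827 = 1837.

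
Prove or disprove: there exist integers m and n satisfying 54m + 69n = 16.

Any value of 54m + 69n is a multiple of gcd(54, 69) = 3.
However 16 leaves remainder 1 on division by 3.
Hence no integers m, n satisfy the equation.

There are no such integers.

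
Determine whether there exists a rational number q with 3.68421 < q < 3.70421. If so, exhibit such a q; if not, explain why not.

Scale by 10: the interval becomes (36.84210, 37.04210), which contains the integer 37.
Hence 37/10 is a rational number with 3.68421 < 37/10 < 3.70421.

q = 37/10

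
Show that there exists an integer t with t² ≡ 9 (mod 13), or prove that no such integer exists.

t = 3

Take t = 3. Then 3² = 9, and since 0 ≤ 9 < 13 this is already reduced: 3² ≡ 9 (mod 13).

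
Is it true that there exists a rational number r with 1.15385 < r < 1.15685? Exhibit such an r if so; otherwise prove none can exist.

r = 37/32

Multiplying by 32: 32·1.15385 = 36.92320 and 32·1.15685 = 37.01920, so the integer 37 lies strictly between them.
So r = 37/32 works: it is a ratio of integers, and dividing 32·1.15385 < 37 < 32·1.15685 through by 32 gives 1.15385 < 37/32 < 1.15685.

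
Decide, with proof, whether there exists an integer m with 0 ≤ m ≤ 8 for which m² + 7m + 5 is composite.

At m = 5: 5² + 7·5 + 5 = 65 = 5·13, which is composite.

m = 5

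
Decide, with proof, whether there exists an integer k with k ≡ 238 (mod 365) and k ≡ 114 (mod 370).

gcd(365, 370) = 5. If k ≡ 238 (mod 365) and k ≡ 114 (mod 370), then k ≡ 238 (mod 5) and k ≡ 114 (mod 5).
But 238 mod 5 = 3 while 114 mod 5 = 4, a contradiction.
Therefore no such k exists.

No such integer exists.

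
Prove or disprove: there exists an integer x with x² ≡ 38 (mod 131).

x = 118

Take x = 118. Then 118² = 13924 = 106·131 + 38, so 118² ≡ 38 (mod 131).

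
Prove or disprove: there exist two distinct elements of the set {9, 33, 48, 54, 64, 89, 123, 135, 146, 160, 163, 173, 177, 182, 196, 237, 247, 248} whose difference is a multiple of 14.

Both 9 and 135 leave remainder 9 on division by 14; their difference 126 = 9·14 is a multiple of 14.

Yes: 9 and 135.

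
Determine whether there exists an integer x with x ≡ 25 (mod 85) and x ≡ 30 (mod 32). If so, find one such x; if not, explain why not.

x = 1470

gcd(85, 32) = 1, so the Chinese Remainder Theorem guarantees exactly one residue class mod 2720 satisfying both.
Write x = 25 + 85t and require 25 + 85t ≡ 30 (mod 32), i.e. 85t ≡ 5 (mod 32).
85 ≡ 21 (mod 32), so this reads 21t ≡ 5 (mod 32). Since 21·29 = 609 = 19·32 + 1, the inverse of 21 mod 32 is 29.
Therefore t ≡ 29·5 = 145 ≡ 17 (mod 32).
Taking t = 17 gives x = 25 + 85·17 = 1470.
Verify: 1470 = 17·85 + 25 and 1470 = 45·32 + 30. ✓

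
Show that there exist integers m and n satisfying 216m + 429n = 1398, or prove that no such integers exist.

Since gcd(216, 429) = 3 and 1398 = 3·466, Bézout's identity guarantees a solution.
Dividing through by 3 reduces the equation to 72m + 143n = 466.
Euclidean algorithm: 143 = 1·72 + 71, 72 = 1·71 + 1, 71 = 71·1 + 0.
Unwinding: 1 = 72 − 1·71 = 72 − (143 − 1·72) = −143 + 2·72, i.e. 72·2 + 143·(-1) = 1.
Scaling by 466 gives the particular solution (m, n) = (932, -466).
Shifting by a multiple of (143, −72) keeps it a solution: m = 932 − 6·143 = 74, n = -466 + 6·72 = -34.
Indeed 216·74 + 429·(-34) = 15984 − 14586 = 1398.

m = 74, n = -34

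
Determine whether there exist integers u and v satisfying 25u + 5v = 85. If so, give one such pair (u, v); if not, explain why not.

Since gcd(25, 5) = 5 and 85 = 5·17, Bézout's identity guarantees a solution.
Dividing through by 5 reduces the equation to 5u + 1v = 17.
The coefficient of v is 1, so setting u = 0 and v = 17 already solves it.
Indeed 25·0 + 5·17 = 0 + 85 = 85.

u = 0, v = 17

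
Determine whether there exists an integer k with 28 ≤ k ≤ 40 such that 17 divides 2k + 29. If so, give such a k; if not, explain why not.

k = 28 works, since 2·28 + 29 = 85 = 5·17.

k = 28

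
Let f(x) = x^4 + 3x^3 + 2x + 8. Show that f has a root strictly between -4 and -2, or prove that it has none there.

Yes, f has a root in the interval.

f(-4) = 64 and f(-2) = -4, which have opposite signs.
As a polynomial, f is continuous on every closed interval.
By the Intermediate Value Theorem, f takes the value 0 somewhere in the open interval.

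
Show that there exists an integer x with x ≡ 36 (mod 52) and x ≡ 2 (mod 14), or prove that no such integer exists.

gcd(52, 14) = 2. A simultaneous solution exists iff 36 ≡ 2 (mod 2); here 36 mod 2 = 0 = 2 mod 2, so it does.
Step through x = 36, 36 + 52, 36 + 2·52, …: the values 36, 88, 140, 192, 244, 296 reduce mod 14 to 8, 4, 0, 10, 6, 2. The value 296 hits 2.
Check: 296 mod 52 = 36, 296 mod 14 = 2. ✓

x = 296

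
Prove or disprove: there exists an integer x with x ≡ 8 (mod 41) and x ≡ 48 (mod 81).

x = 3288

Since 41 and 81 share no common factor, CRT says the pair of congruences has a solution (unique mod 3321).
Write x = 8 + 41t and require 8 + 41t ≡ 48 (mod 81), i.e. 41t ≡ 40 (mod 81).
Since 41·2 = 82 = 1·81 + 1, the inverse of 41 mod 81 is 2.
Multiplying by 2: t ≡ 2·40 = 80 (mod 81).
With t = 80: x = 8 + 41·80 = 3288.
Verify: 3288 = 80·41 + 8 and 3288 = 40·81 + 48. ✓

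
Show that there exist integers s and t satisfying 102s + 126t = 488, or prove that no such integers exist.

gcd(102, 126) = 6, so every integer of the form 102s + 126t is a multiple of 6.
But 488 is not a multiple of 6 (it leaves remainder 2).
So the equation is unsolvable over ℤ.

No such integers exist.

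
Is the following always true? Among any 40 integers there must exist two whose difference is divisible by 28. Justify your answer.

There are exactly 28 possible remainders on division by 28.
Placing 40 integers into 28 classes, some class receives at least two — say a and b.
Equal remainders mean a − b ≡ 0 (mod 28), so 28 divides their difference.

Yes.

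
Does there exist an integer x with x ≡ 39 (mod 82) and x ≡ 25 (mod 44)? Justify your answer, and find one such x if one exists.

gcd(82, 44) = 2. A simultaneous solution exists iff 39 ≡ 25 (mod 2); here 39 mod 2 = 1 = 25 mod 2, so it does.
Put x = 39 + 82t, so we need 82t ≡ 30 (mod 44), equivalently (divide by 2) 41t ≡ 15 (mod 22).
41 ≡ 19 (mod 22), so this reads 19t ≡ 15 (mod 22). Since 19·7 = 133 = 6·22 + 1, the inverse of 19 mod 22 is 7.
Therefore t ≡ 7·15 = 105 ≡ 17 (mod 22).
Then x = 39 + 82·17 = 1433.
Indeed 1433 ≡ 39 (mod 82) and 1433 ≡ 25 (mod 44).

x = 1433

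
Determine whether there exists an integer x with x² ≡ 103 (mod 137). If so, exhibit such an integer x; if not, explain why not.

Take x = 69. Then 69² = 4761 = 34·137 + 103, so 69² ≡ 103 (mod 137).

x = 69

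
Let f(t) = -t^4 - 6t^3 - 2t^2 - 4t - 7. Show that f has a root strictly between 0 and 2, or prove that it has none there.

f(0) = -7 and f(2) = -87, both negative, so a sign-change argument is unavailable; we show f keeps this sign on the whole interval.
Every nonzero coefficient of f(t) = -t^4 - 6t^3 - 2t^2 - 4t - 7 is negative; for t > 0 each term then has that sign, and the constant term -7 is strictly negative.
Therefore f(t) < 0 throughout (0, 2), and f has no zero there.

No such root exists.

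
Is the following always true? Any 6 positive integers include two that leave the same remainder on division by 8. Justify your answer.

Try 6 consecutive integers, 19, 20, …, 24. Their remainders mod 8 are 3, 4, 5, 6, 7, 0 — pairwise different, as any 6 ≤ 8 consecutive integers have distinct residues.
So no two of them leave the same remainder on division by 8; the claim fails for this set.

No, the set {19, 20, 21, 22, 23, 24} is a counterexample.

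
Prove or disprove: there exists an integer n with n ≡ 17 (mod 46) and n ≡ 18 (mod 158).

gcd(46, 158) = 2. If n ≡ 17 (mod 46) and n ≡ 18 (mod 158), then n ≡ 17 (mod 2) and n ≡ 18 (mod 2).
But 17 mod 2 = 1 while 18 mod 2 = 0, a contradiction.
Hence the system has no solution.

There is no such integer.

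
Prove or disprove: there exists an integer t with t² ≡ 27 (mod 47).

t = 36

t = 36 works: 36² = 1296, and 1296 − 27 = 1269 = 27·47.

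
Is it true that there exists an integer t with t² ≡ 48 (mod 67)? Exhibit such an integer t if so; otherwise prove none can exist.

67 is prime, so by Euler's criterion 48 is a square mod 67 iff 48^((67−1)/2) = 48^33 ≡ 1 (mod 67).
Repeated squaring mod 67: 48^2 = 2304 ≡ 26; 48^4 ≡ 26² = 676 ≡ 6; 48^8 ≡ 6² = 36 ≡ 36; 48^16 ≡ 36² = 1296 ≡ 23; 48^32 ≡ 23² = 529 ≡ 60.
Since 33 = 32 + 1, 48^33 ≡ 60 · 48; multiplying out mod 67: 60·48 = 2880 ≡ 66. Thus 48^33 ≡ 66 ≡ −1 (mod 67).
The value −1 means 48 is a non-residue modulo 67, so t² ≡ 48 (mod 67) is impossible.

There is no such integer.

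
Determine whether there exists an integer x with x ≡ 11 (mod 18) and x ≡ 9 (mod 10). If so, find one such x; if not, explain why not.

The moduli are not coprime: gcd(18, 10) = 2. Compatibility requires 2 ∣ (9 − 11) = -2, which holds, so solutions exist.
List candidates x ≡ 11 (mod 18): 11, 29. Modulo 10 these are 1, 9; 29 gives 9 as required.
Verify: 29 = 1·18 + 11 and 29 = 2·10 + 9. ✓

x = 29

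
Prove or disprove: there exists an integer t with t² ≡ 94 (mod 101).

Apply Euler's criterion with the prime 101: 94 is a quadratic residue iff 94^50 ≡ 1 (mod 101), and a non-residue iff it is ≡ −1.
Squaring successively (mod 101): 94^2 = 8836 ≡ 49; 94^4 ≡ 49² = 2401 ≡ 78; 94^8 ≡ 78² = 6084 ≡ 24; 94^16 ≡ 24² = 576 ≡ 71; 94^32 ≡ 71² = 5041 ≡ 92.
Since 50 = 32 + 16 + 2, 94^50 ≡ 92 · 71 · 49; multiplying out mod 101: 92·71 = 6532 ≡ 68, then 68·49 = 3332 ≡ 100. Thus 94^50 ≡ 100 ≡ −1 (mod 101).
The value −1 means 94 is a non-residue modulo 101, so t² ≡ 94 (mod 101) is impossible.

There is no such integer.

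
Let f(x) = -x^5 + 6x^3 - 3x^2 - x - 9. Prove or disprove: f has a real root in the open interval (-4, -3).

The endpoint values f(-4) = 587 and f(-3) = 48 are both positive. Claim: f(x) > 0 for every x in (-4, -3).
Shift to the endpoint -3: with x = -3 − u (0 < u < 1), one computes f(-3 − u) = u^5 + 15u^4 + 84u^3 + 213u^2 + 226u + 48.
The nonzero coefficients here are all positive, so for u > 0 every term is positive (or zero), and the constant term 48 is strictly positive.
So f is strictly positive on (-4, -3); no root exists in the interval.

No such root exists.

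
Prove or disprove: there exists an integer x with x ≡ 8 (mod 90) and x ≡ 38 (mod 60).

gcd(90, 60) = 30. A simultaneous solution exists iff 8 ≡ 38 (mod 30); here 8 mod 30 = 8 = 38 mod 30, so it does.
Step through x = 8, 8 + 90, 8 + 2·90, …: the values 8, 98 reduce mod 60 to 8, 38. The value 98 hits 38.
Verify: 98 = 1·90 + 8 and 98 = 1·60 + 38. ✓

x = 98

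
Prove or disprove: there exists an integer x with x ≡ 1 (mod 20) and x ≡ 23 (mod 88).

No, no such integer exists.

gcd(20, 88) = 4. If x ≡ 1 (mod 20) and x ≡ 23 (mod 88), then x ≡ 1 (mod 4) and x ≡ 23 (mod 4).
However 1 ≡ 1 and 23 ≡ 3 (mod 4), and 1 ≠ 3.
Therefore no such x exists.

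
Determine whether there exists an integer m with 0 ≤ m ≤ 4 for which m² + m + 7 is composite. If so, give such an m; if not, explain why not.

m = 1

At m = 1: 1² + 1 + 7 = 9 = 3·3, which is composite.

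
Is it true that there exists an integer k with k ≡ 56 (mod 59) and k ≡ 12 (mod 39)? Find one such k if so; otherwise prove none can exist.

k = 1767

Since 59 and 39 share no common factor, CRT says the pair of congruences has a solution (unique mod 2301).
Any solution of the first congruence is k = 56 + 59t; substituting into the second, 59t ≡ 12 − 56 ≡ 34 (mod 39).
59 ≡ 20 (mod 39), so this reads 20t ≡ 34 (mod 39). Since 20·2 = 40 = 1·39 + 1, the inverse of 20 mod 39 is 2.
Multiplying by 2: t ≡ 2·34 = 68 ≡ 29 (mod 39).
With t = 29: k = 56 + 59·29 = 1767.
Verify: 1767 = 29·59 + 56 and 1767 = 45·39 + 12. ✓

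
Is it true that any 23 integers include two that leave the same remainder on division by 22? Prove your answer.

There are exactly 22 possible remainders on division by 22.
Placing 23 integers into 22 classes, some class receives at least two — say a and b.
That is, a and b leave the same remainder on division by 22, as claimed.

Yes, this is always true.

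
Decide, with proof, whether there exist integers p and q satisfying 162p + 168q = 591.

Both 162 and 168 are divisible by gcd(162, 168) = 6, hence so is any combination 162p + 168q.
But 591 is not a multiple of 6 (it leaves remainder 3).
So the equation is unsolvable over ℤ.

No such integers exist.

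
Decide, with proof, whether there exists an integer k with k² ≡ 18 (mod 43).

There is no such integer.

Apply Euler's criterion with the prime 43: 18 is a quadratic residue iff 18^21 ≡ 1 (mod 43), and a non-residue iff it is ≡ −1.
Repeated squaring mod 43: 18^2 = 324 ≡ 23; 18^4 ≡ 23² = 529 ≡ 13; 18^8 ≡ 13² = 169 ≡ 40; 18^16 ≡ 40² = 1600 ≡ 9.
Since 21 = 16 + 4 + 1, 18^21 ≡ 9 · 13 · 18; multiplying out mod 43: 9·13 = 117 ≡ 31, then 31·18 = 558 ≡ 42. Thus 18^21 ≡ 42 ≡ −1 (mod 43).
The value −1 means 18 is a non-residue modulo 43, so k² ≡ 18 (mod 43) is impossible.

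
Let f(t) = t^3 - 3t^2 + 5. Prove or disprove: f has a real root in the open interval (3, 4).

f(3) = 5 and f(4) = 21, both positive, so a sign-change argument is unavailable; we show f keeps this sign on the whole interval.
Substitute t = 3 + u, where 0 < u < 1 on the interval. Expanding, f(3 + u) = u^3 + 6u^2 + 9u + 5.
All 4 nonzero coefficients of this polynomial in u are positive; hence for u > 0 the value is a sum of positive terms (the constant 5 among them).
So f is strictly positive on (3, 4); no root exists in the interval.

No such root exists.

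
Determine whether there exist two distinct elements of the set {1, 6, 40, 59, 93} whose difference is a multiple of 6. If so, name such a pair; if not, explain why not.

Reduce each element modulo 6: 1↦1, 6↦0, 40↦4, 59↦5, 93↦3.
These 5 residues are pairwise different, hence no difference of two elements is divisible by 6.

No such pair exists.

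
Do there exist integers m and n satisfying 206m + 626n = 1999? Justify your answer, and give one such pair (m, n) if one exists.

No, no such integers exist.

Both 206 and 626 are divisible by gcd(206, 626) = 2, hence so is any combination 206m + 626n.
But 1999 = 2·999 + 1, so 2 ∤ 1999.
So the equation is unsolvable over ℤ.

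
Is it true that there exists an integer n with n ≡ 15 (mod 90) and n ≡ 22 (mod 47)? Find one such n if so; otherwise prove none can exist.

n = 915

Since 90 and 47 share no common factor, CRT says the pair of congruences has a solution (unique mod 4230).
Any solution of the first congruence is n = 15 + 90t; substituting into the second, 90t ≡ 22 − 15 ≡ 7 (mod 47).
90 ≡ 43 (mod 47), so this reads 43t ≡ 7 (mod 47). Invert 43 mod 47 by the Euclidean algorithm: 47 = 1·43 + 4, 43 = 10·4 + 3, 4 = 1·3 + 1, 3 = 3·1 + 0; back-substituting, 1 = 4 − 1·3 = 4 − (43 − 10·4) = −43 + 11·4 = −43 + 11·(47 − 1·43) = 11·47 − 12·43. Hence 43·(-12) ≡ 1, so 43⁻¹ ≡ -12 ≡ 35 (mod 47).
Therefore t ≡ 35·7 = 245 ≡ 10 (mod 47).
Taking t = 10 gives n = 15 + 90·10 = 915.
Indeed 915 ≡ 15 (mod 90) and 915 ≡ 22 (mod 47).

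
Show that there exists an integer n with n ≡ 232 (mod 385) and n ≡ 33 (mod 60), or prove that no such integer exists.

Both moduli are multiples of 5 = gcd(385, 60), so any solution would satisfy n ≡ 232 and n ≡ 33 modulo 5 simultaneously.
These are incompatible: 232 − 33 = 199 is not divisible by 5.
Therefore no such n exists.

No, no such integer exists.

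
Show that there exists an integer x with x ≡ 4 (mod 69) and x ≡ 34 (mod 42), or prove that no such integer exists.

x = 832

Here gcd(69, 42) = 3, and both 4 and 34 leave remainder 1 mod 3, so the system is consistent.
Put x = 4 + 69t, so we need 69t ≡ 30 (mod 42), equivalently (divide by 3) 23t ≡ 10 (mod 14).
23 ≡ 9 (mod 14), so this reads 9t ≡ 10 (mod 14). Note 9·11 = 99 ≡ 1 (mod 14) (as 99 − 1 = 7·14), so 9⁻¹ ≡ 11.
Multiplying by 11: t ≡ 11·10 = 110 ≡ 12 (mod 14).
Then x = 4 + 69·12 = 832.
Check: 832 mod 69 = 4, 832 mod 42 = 34. ✓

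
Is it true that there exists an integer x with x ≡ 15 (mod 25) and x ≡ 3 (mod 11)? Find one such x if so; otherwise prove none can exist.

x = 190

The moduli 25 and 11 are coprime, so by the Chinese Remainder Theorem a unique solution modulo 275 exists.
Any solution of the first congruence is x = 15 + 25t; substituting into the second, 25t ≡ 3 − 15 ≡ 10 (mod 11).
25 ≡ 3 (mod 11), so this reads 3t ≡ 10 (mod 11). Since 3·4 = 12 = 1·11 + 1, the inverse of 3 mod 11 is 4.
Therefore t ≡ 4·10 = 40 ≡ 7 (mod 11).
With t = 7: x = 15 + 25·7 = 190.
Indeed 190 ≡ 15 (mod 25) and 190 ≡ 3 (mod 11).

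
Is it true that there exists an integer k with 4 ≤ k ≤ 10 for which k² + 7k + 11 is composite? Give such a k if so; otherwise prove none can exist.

At k = 4: 4² + 7·4 + 11 = 55 = 5·11, which is composite.

k = 4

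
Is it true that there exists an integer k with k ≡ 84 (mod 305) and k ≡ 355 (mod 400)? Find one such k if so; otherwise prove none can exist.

No such integer exists.

gcd(305, 400) = 5. If k ≡ 84 (mod 305) and k ≡ 355 (mod 400), then k ≡ 84 (mod 5) and k ≡ 355 (mod 5).
However 84 ≡ 4 and 355 ≡ 0 (mod 5), and 4 ≠ 0.
Therefore no such k exists.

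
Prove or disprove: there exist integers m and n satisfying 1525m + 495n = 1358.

Any value of 1525m + 495n is a multiple of gcd(1525, 495) = 5.
However 1358 leaves remainder 3 on division by 5.
Therefore 1525m + 495n = 1358 has no solution in integers.

No such integers exist.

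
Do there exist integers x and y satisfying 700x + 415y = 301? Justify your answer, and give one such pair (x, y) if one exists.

No such integers exist.

Both 700 and 415 are divisible by gcd(700, 415) = 5, hence so is any combination 700x + 415y.
But 301 is not a multiple of 5 (it leaves remainder 1).
Therefore 700x + 415y = 301 has no solution in integers.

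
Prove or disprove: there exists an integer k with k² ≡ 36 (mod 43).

Take k = 6. Then 6² = 36, and since 0 ≤ 36 < 43 this is already reduced: 6² ≡ 36 (mod 43).

k = 6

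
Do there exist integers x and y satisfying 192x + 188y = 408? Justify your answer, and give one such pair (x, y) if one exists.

x = 8, y = -6

gcd(192, 188) = 4, and 4 divides 408, so integer solutions exist.
Dividing through by 4 reduces the equation to 48x + 47y = 102.
Euclidean algorithm: 48 = 1·47 + 1, 47 = 47·1 + 0.
Unwinding: 1 = 48 − 1·47, i.e. 48·1 + 47·(-1) = 1.
Times 102: 48·102 + 47·(-102) = 102, so (102, -102) solves it.
The general solution is x = 102 + 47k, y = -102 − 48k; taking k = -2 gives the smaller pair x = 8, y = -6.
Check: 192·8 + 188·(-6) = 1536 − 1128 = 408. ✓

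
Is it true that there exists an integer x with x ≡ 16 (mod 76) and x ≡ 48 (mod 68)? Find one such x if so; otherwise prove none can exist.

x = 320

gcd(76, 68) = 4. A simultaneous solution exists iff 16 ≡ 48 (mod 4); here 16 mod 4 = 0 = 48 mod 4, so it does.
Step through x = 16, 16 + 76, 16 + 2·76, …: the values 16, 92, 168, 244, 320 reduce mod 68 to 16, 24, 32, 40, 48. The value 320 hits 48.
Verify: 320 = 4·76 + 16 and 320 = 4·68 + 48. ✓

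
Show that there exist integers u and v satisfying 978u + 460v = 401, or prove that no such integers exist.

No such integers exist.

Any value of 978u + 460v is a multiple of gcd(978, 460) = 2.
However 401 leaves remainder 1 on division by 2.
Hence no integers u, v satisfy the equation.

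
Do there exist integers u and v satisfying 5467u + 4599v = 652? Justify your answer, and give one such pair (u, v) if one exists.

gcd(5467, 4599) = 7, so every integer of the form 5467u + 4599v is a multiple of 7.
But 652 = 7·93 + 1, so 7 ∤ 652.
So the equation is unsolvable over ℤ.

No, no such integers exist.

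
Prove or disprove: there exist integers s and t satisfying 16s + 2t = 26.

gcd(16, 2) = 2, and 2 divides 26, so integer solutions exist.
Dividing through by 2 reduces the equation to 8s + 1t = 13.
With a unit coefficient on t, (s, t) = (0, 13) is an immediate solution.
Indeed 16·0 + 2·13 = 0 + 26 = 26.

s = 0, t = 13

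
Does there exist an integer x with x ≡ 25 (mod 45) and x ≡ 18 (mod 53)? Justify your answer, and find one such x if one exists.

x = 1555

gcd(45, 53) = 1, so the Chinese Remainder Theorem guarantees exactly one residue class mod 2385 satisfying both.
Any solution of the first congruence is x = 25 + 45t; substituting into the second, 45t ≡ 18 − 25 ≡ 46 (mod 53).
Invert 45 mod 53 by the Euclidean algorithm: 53 = 1·45 + 8, 45 = 5·8 + 5, 8 = 1·5 + 3, 5 = 1·3 + 2, 3 = 1·2 + 1, 2 = 2·1 + 0; back-substituting, 1 = 3 − 1·2 = 3 − (5 − 1·3) = −5 + 2·3 = −5 + 2·(8 − 1·5) = 2·8 − 3·5 = 2·8 − 3·(45 − 5·8) = −3·45 + 17·8 = −3·45 + 17·(53 − 1·45) = 17·53 − 20·45. Hence 45·(-20) ≡ 1, so 45⁻¹ ≡ -20 ≡ 33 (mod 53).
Multiplying by 33: t ≡ 33·46 = 1518 ≡ 34 (mod 53).
Taking t = 34 gives x = 25 + 45·34 = 1555.
Indeed 1555 ≡ 25 (mod 45) and 1555 ≡ 18 (mod 53).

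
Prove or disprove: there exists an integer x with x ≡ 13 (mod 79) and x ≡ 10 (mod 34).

Since 79 and 34 share no common factor, CRT says the pair of congruences has a solution (unique mod 2686).
Any solution of the first congruence is x = 13 + 79t; substituting into the second, 79t ≡ 10 − 13 ≡ 31 (mod 34).
79 ≡ 11 (mod 34), so this reads 11t ≡ 31 (mod 34). To invert 11 modulo 34: 34 = 3·11 + 1, 11 = 11·1 + 0, and unwinding, 1 = 34 − 3·11. Thus 11⁻¹ ≡ -3 ≡ 31 (mod 34).
Multiplying by 31: t ≡ 31·31 = 961 ≡ 9 (mod 34).
With t = 9: x = 13 + 79·9 = 724.
Indeed 724 ≡ 13 (mod 79) and 724 ≡ 10 (mod 34).

x = 724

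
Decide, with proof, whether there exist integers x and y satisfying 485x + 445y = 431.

No such integers exist.

gcd(485, 445) = 5, so every integer of the form 485x + 445y is a multiple of 5.
However 431 leaves remainder 1 on division by 5.
Therefore 485x + 445y = 431 has no solution in integers.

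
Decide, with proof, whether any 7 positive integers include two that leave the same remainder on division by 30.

No, the set {83, 84, 85, 86, 87, 88, 89} is a counterexample.

Consider the 7 integers 83, 84, …, 89. They lie in distinct residue classes modulo 30, since 7 ≤ 30.
Hence this collection has no pair with equal remainders mod 30, disproving the claim.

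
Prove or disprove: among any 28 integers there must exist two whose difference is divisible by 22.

There are exactly 22 possible remainders on division by 22.
Since 28 > 22, two of the 28 integers must share a residue class by the pigeonhole principle; call them a and b.
Then a ≡ b (mod 22), i.e. 22 ∣ (a − b).

Yes.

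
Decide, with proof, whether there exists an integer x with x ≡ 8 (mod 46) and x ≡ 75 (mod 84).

Reduce both congruences modulo 2, which divides 46 and 84: they say x ≡ 8 (mod 2) and x ≡ 75 (mod 2).
But 8 mod 2 = 0 while 75 mod 2 = 1, a contradiction.
Hence the system has no solution.

No, no such integer exists.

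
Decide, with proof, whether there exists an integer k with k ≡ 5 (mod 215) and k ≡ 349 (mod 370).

Both moduli are multiples of 5 = gcd(215, 370), so any solution would satisfy k ≡ 5 and k ≡ 349 modulo 5 simultaneously.
These are incompatible: 5 − 349 = -344 is not divisible by 5.
So no integer satisfies both congruences.

There is no such integer.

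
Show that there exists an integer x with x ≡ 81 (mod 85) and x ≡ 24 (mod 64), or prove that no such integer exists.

The moduli 85 and 64 are coprime, so by the Chinese Remainder Theorem a unique solution modulo 5440 exists.
Any solution of the first congruence is x = 81 + 85t; substituting into the second, 85t ≡ 24 − 81 ≡ 7 (mod 64).
85 ≡ 21 (mod 64), so this reads 21t ≡ 7 (mod 64). Note 21·61 = 1281 ≡ 1 (mod 64) (as 1281 − 1 = 20·64), so 21⁻¹ ≡ 61.
Multiplying by 61: t ≡ 61·7 = 427 ≡ 43 (mod 64).
With t = 43: x = 81 + 85·43 = 3736.
Verify: 3736 = 43·85 + 81 and 3736 = 58·64 + 24. ✓

x = 3736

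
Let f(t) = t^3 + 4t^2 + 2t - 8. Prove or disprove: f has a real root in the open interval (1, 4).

Such a root exists.

f(1) = -1 and f(4) = 128, which have opposite signs.
As a polynomial, f is continuous on every closed interval.
By the Intermediate Value Theorem, f takes the value 0 somewhere in the open interval.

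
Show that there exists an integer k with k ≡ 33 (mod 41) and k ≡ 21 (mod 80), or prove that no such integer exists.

Since 41 and 80 share no common factor, CRT says the pair of congruences has a solution (unique mod 3280).
Any solution of the first congruence is k = 33 + 41t; substituting into the second, 41t ≡ 21 − 33 ≡ 68 (mod 80).
Since 41·41 = 1681 = 21·80 + 1, the inverse of 41 mod 80 is 41.
Therefore t ≡ 41·68 = 2788 ≡ 68 (mod 80).
With t = 68: k = 33 + 41·68 = 2821.
Verify: 2821 = 68·41 + 33 and 2821 = 35·80 + 21. ✓

k = 2821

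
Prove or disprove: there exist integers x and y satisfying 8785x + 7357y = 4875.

No such integers exist.

Any value of 8785x + 7357y is a multiple of gcd(8785, 7357) = 7.
But 4875 is not a multiple of 7 (it leaves remainder 3).
Therefore 8785x + 7357y = 4875 has no solution in integers.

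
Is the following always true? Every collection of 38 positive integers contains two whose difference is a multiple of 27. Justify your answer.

There are exactly 27 possible remainders on division by 27.
Placing 38 integers into 27 classes, some class receives at least two — say a and b.
Their difference a − b is then a multiple of 27.

Yes.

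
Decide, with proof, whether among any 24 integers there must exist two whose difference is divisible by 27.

Try 24 consecutive integers, 85, 86, …, 108. Their remainders mod 27 are 4, 5, 6, 7, 8, 9, 10, 11, 12, 13, 14, 15, 16, 17, 18, 19, 20, 21, 22, 23, 24, 25, 26, 0 — pairwise different, as any 24 ≤ 27 consecutive integers have distinct residues.
The differences between them range over 1, …, 23, none of which is divisible by 27.

No; for instance {85, 86, 87, 88, 89, 90, 91, 92, 93, 94, 95, 96, 97, 98, 99, 100, 101, 102, 103, 104, 105, 106, 107, 108} is a counterexample.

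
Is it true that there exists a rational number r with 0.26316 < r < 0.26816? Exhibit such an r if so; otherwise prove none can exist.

Scale by 15: the interval becomes (3.94740, 4.02240), which contains the integer 4.
Hence 4/15 is a rational number with 0.26316 < 4/15 < 0.26816.

r = 4/15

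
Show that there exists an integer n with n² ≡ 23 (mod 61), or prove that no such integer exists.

No such integer exists.

Apply Euler's criterion with the prime 61: 23 is a quadratic residue iff 23^30 ≡ 1 (mod 61), and a non-residue iff it is ≡ −1.
Repeated squaring mod 61: 23^2 = 529 ≡ 41; 23^4 ≡ 41² = 1681 ≡ 34; 23^8 ≡ 34² = 1156 ≡ 58; 23^16 ≡ 58² = 3364 ≡ 9.
Since 30 = 16 + 8 + 4 + 2, 23^30 ≡ 9 · 58 · 34 · 41; multiplying out mod 61: 9·58 = 522 ≡ 34, then 34·34 = 1156 ≡ 58, then 58·41 = 2378 ≡ 60. Thus 23^30 ≡ 60 ≡ −1 (mod 61).
The value −1 means 23 is a non-residue modulo 61, so n² ≡ 23 (mod 61) is impossible.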